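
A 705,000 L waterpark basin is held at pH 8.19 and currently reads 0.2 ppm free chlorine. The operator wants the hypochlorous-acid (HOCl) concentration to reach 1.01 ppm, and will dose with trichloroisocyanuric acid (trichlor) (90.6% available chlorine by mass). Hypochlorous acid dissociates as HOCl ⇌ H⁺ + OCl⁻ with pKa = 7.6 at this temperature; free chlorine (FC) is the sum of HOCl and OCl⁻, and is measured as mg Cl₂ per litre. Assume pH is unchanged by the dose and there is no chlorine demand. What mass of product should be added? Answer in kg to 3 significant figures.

[OCl⁻]/[HOCl] = 10^(pH − pKa) = 10^(8.19 − 7.6) = 3.89; fraction as HOCl = 1/(1 + 3.89) = 0.2045.
Free chlorine required for 1.01 ppm HOCl: 1.01 / 0.2045 = 4.939 ppm.
FC to add: 4.939 − 0.2 = 4.739 mg/L as Cl₂.
Cl₂ equivalent: 4.739 mg/L × 705,000 L = 3341 g.
Product at 90.6% available Cl: 3341 / 0.906 = 3688 g.

3.69 kg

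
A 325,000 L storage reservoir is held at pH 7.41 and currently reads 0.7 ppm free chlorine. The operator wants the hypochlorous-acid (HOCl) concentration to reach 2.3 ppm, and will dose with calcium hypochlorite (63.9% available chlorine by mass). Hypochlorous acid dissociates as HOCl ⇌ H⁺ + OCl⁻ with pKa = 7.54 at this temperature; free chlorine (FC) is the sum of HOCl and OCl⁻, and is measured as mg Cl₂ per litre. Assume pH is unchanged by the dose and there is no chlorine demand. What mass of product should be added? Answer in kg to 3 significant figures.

[OCl⁻]/[HOCl] = 10^(pH − pKa) = 10^(7.41 − 7.54) = 0.7413; fraction as HOCl = 1/(1 + 0.7413) = 0.5743.
Free chlorine required for 2.3 ppm HOCl: 2.3 / 0.5743 = 4.005 ppm.
FC to add: 4.005 − 0.7 = 3.305 mg/L as Cl₂.
Cl₂ equivalent: 3.305 mg/L × 325,000 L = 1074 g.
Product at 63.9% available Cl: 1074 / 0.639 = 1681 g.

1.68 kg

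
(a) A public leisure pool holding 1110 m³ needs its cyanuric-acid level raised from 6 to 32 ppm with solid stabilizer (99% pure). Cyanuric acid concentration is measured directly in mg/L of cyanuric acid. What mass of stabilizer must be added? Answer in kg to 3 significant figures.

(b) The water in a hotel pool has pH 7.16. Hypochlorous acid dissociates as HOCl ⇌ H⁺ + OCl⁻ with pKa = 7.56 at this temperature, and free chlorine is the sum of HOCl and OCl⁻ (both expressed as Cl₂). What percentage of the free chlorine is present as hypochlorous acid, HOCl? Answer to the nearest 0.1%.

(a) Volume: 1110 m³ = 1,110,000 L.
(a) CYA to add: (32 − 6) = 26 mg/L × 1,110,000 L = 28,860 g cyanuric acid.
(a) At 99% purity: 28,860 / 0.99 = 29,150 g product.

(b) [OCl⁻]/[HOCl] = 10^(pH − pKa) = 10^(7.16 − 7.56) = 10^-0.40 = 0.3981.
(b) Fraction as HOCl = 1 / (1 + 0.3981) = 0.7153.

(a) 29.2 kg; (b) 71.5%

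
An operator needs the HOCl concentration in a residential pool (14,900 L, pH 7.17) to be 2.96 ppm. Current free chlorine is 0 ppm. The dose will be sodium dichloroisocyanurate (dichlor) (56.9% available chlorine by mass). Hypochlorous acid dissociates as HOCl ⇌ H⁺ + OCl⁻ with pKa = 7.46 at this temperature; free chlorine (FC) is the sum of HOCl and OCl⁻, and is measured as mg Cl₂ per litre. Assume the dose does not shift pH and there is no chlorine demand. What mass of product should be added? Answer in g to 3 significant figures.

117 g

[OCl⁻]/[HOCl] = 10^(pH − pKa) = 10^(7.17 − 7.46) = 0.5129; fraction as HOCl = 1/(1 + 0.5129) = 0.661.
Free chlorine required for 2.96 ppm HOCl: 2.96 / 0.661 = 4.478 ppm.
FC to add: 4.478 − 0 = 4.478 mg/L as Cl₂.
Cl₂ equivalent: 4.478 mg/L × 14,900 L = 66.72 g.
Product at 56.9% available Cl: 66.72 / 0.569 = 117.3 g.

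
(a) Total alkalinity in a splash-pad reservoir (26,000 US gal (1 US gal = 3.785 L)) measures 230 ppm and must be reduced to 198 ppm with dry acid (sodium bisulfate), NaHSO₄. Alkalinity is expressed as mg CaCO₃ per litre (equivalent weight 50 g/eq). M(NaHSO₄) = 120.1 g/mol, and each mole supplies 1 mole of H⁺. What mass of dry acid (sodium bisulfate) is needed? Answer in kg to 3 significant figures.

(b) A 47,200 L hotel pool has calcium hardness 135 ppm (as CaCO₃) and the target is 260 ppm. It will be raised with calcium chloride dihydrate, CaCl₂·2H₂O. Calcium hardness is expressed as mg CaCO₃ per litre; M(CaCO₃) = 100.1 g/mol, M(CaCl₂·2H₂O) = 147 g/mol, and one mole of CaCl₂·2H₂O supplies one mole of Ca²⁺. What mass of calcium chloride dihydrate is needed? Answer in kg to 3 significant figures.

(a) Volume: 26,000 US gal × 3.785 L/gal = 98,410 L.
(a) Alkalinity to neutralize: (230 − 198) = 32 mg/L as CaCO₃ × 98,410 L = 3149 g as CaCO₃.
(a) Equivalents of H⁺ required: 3149 ÷ 50 g/eq = 62.98 eq = 62.98 mol NaHSO₄.
(a) Mass of NaHSO₄: 62.98 × 120.1 = 7564 g.

(b) Hardness to add: (260 − 135) = 125 mg/L as CaCO₃ × 47,200 L = 5900 g as CaCO₃.
(b) Moles of Ca²⁺ (1 mol Ca²⁺ ≡ 1 mol CaCO₃): 5900 / 100.1 g/mol = 58.94 mol.
(b) Mass of CaCl₂·2H₂O: 58.94 × 147 = 8664 g.

(a) 7.56 kg; (b) 8.66 kg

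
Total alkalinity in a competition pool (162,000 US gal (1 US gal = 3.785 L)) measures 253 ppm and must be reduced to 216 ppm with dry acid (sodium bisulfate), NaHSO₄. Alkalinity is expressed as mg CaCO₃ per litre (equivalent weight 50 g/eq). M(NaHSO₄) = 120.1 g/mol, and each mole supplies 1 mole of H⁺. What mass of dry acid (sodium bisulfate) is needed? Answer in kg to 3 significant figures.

Volume: 162,000 US gal × 3.785 L/gal = 613,170 L.
Alkalinity to neutralize: (253 − 216) = 37 mg/L as CaCO₃ × 613,170 L = 22,690 g as CaCO₃.
Equivalents of H⁺ required: 22,690 ÷ 50 g/eq = 453.7 eq = 453.7 mol NaHSO₄.
Mass of NaHSO₄: 453.7 × 120.1 = 54,490 g.

54.5 kg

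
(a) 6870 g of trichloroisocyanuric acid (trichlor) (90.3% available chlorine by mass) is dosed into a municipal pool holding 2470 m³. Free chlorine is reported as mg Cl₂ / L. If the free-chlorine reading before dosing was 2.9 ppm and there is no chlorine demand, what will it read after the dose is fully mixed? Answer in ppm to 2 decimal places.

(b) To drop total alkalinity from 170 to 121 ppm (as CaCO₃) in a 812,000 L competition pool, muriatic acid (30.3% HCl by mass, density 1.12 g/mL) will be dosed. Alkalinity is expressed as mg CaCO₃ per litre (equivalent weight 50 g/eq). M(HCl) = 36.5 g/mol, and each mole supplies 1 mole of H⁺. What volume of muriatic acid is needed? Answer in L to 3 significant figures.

(a) 5.41 ppm; (b) 85.6 L

(a) Volume: 2470 m³ = 2,470,000 L.
(a) Available chlorine delivered: 6870 g × 0.903 = 6204 g as Cl₂.
(a) Concentration rise: 6204 g / 2,470,000 L = 2.512 mg/L = 2.51 ppm.
(a) Final FC: 2.9 + 2.51 = 5.41 ppm.

(b) Alkalinity to neutralize: (170 − 121) = 49 mg/L as CaCO₃ × 812,000 L = 39,790 g as CaCO₃.
(b) Equivalents of H⁺ required: 39,790 ÷ 50 g/eq = 795.8 eq = 795.8 mol HCl.
(b) Mass of HCl: 795.8 × 36.5 = 29,050 g.
(b) Mass of 30.3% solution: 29,050 / 0.303 = 95,860 g.
(b) Volume: 95,860 g ÷ 1.12 g/mL = 85,590 mL.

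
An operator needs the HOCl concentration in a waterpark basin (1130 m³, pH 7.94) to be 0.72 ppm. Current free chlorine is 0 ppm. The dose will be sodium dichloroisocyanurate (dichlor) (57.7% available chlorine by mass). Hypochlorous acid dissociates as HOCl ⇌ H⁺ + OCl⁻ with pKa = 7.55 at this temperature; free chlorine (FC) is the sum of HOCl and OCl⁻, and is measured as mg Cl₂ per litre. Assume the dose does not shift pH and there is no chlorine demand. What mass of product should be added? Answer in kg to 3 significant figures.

4.87 kg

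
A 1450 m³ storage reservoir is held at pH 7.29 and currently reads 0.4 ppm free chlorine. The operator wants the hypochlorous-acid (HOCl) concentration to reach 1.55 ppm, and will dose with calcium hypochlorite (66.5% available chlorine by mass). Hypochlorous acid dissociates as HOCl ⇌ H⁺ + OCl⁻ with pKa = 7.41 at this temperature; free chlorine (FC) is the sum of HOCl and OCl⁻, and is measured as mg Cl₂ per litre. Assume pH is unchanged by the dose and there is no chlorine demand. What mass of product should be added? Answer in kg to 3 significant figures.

Volume: 1450 m³ = 1,450,000 L.
[OCl⁻]/[HOCl] = 10^(pH − pKa) = 10^(7.29 − 7.41) = 0.7586; fraction as HOCl = 1/(1 + 0.7586) = 0.5686.
Free chlorine required for 1.55 ppm HOCl: 1.55 / 0.5686 = 2.726 ppm.
FC to add: 2.726 − 0.4 = 2.326 mg/L as Cl₂.
Cl₂ equivalent: 2.326 mg/L × 1,450,000 L = 3372 g.
Product at 66.5% available Cl: 3372 / 0.665 = 5071 g.

5.07 kg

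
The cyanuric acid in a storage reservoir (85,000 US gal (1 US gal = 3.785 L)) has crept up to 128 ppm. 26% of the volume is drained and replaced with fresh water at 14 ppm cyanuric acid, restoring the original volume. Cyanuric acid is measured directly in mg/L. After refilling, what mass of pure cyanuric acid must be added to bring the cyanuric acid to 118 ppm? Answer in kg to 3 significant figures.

Volume: 85,000 US gal × 3.785 L/gal = 321,725 L.
After draining 26% and refilling: 128 × 0.74 + 14 × 0.26 = 98.36 ppm.
Deficit to target: 118 − 98.36 = 19.64 mg/L.
Mass: 19.64 mg/L × 321,725 L = 6319 g cyanuric acid.

6.32 kg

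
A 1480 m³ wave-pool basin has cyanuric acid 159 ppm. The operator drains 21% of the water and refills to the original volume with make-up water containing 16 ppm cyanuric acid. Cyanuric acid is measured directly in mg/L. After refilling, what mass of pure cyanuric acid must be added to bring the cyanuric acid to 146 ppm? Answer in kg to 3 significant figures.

25.2 kg

Volume: 1480 m³ = 1,480,000 L.
After draining 21% and refilling: 159 × 0.79 + 16 × 0.21 = 128.97 ppm.
Deficit to target: 146 − 128.97 = 17.03 mg/L.
Mass: 17.03 mg/L × 1,480,000 L = 25,200 g cyanuric acid.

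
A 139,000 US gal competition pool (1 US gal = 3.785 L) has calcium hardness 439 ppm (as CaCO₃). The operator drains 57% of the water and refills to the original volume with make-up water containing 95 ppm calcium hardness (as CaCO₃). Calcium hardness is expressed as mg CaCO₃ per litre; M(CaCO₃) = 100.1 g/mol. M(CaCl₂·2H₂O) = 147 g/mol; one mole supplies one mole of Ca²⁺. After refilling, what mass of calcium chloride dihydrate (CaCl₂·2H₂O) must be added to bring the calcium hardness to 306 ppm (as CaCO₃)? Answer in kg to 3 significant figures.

Volume: 139,000 US gal × 3.785 L/gal = 526,115 L.
After draining 57% and refilling: 439 × 0.43 + 95 × 0.57 = 242.92 ppm.
Deficit to target: 306 − 242.92 = 63.08 mg/L.
As CaCO₃: 63.08 mg/L × 526,115 L = 33,190 g; ÷ 100.1 = 331.5 mol Ca²⁺.
Mass: 331.5 × 147 = 48,740 g.

48.7 kg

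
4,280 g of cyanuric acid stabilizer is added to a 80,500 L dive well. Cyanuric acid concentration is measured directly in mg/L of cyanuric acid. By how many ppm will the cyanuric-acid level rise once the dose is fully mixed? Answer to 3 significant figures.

53.2 ppm

Rise: 4,280 g / 80,500 L × 1000 = 53.17 mg/L.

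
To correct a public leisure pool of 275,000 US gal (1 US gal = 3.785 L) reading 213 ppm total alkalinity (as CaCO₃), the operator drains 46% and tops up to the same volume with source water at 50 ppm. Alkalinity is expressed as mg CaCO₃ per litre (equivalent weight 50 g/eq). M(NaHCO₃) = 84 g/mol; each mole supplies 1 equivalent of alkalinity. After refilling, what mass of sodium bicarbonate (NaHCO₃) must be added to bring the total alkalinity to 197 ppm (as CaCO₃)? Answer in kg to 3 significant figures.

103 kg

Volume: 275,000 US gal × 3.785 L/gal = 1,040,875 L.
After draining 46% and refilling: 213 × 0.54 + 50 × 0.46 = 138.02 ppm.
Deficit to target: 197 − 138.02 = 58.98 mg/L.
As CaCO₃: 58.98 mg/L × 1,040,875 L = 61,390 g; ÷ 50 g/eq ÷ 1 = 1228 mol NaHCO₃.
Mass: 1228 × 84 = 103,100 g.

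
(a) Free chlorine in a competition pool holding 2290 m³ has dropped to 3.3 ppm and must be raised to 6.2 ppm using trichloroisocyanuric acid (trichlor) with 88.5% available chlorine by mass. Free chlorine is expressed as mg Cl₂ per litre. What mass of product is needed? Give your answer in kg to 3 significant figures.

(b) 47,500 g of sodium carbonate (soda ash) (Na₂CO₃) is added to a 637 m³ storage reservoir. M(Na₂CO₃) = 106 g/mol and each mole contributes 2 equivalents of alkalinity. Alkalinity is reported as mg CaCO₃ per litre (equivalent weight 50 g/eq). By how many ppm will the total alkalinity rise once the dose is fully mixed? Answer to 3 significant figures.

(a) 7.50 kg; (b) 70.3 ppm

(a) Volume: 2290 m³ = 2,290,000 L.
(a) Chlorine deficit: 6.2 − 3.3 = 2.9 ppm = 2.9 mg/L as Cl₂.
(a) Cl₂ equivalent needed: 2.9 mg/L × 2,290,000 L = 6,641,000 mg = 6641 g.
(a) Product at 88.5% available chlorine: 6641 / 0.885 = 7504 g.

(b) Volume: 637 m³ = 637,000 L.
(b) Moles of Na₂CO₃: 47,500 g ÷ 106 g/mol = 448.1 mol → 896.2 eq of alkalinity.
(b) As CaCO₃: 896.2 eq × 50 g/eq = 44,810 g.
(b) Rise: 44,810 g / 637,000 L × 1000 = 70.35 mg/L.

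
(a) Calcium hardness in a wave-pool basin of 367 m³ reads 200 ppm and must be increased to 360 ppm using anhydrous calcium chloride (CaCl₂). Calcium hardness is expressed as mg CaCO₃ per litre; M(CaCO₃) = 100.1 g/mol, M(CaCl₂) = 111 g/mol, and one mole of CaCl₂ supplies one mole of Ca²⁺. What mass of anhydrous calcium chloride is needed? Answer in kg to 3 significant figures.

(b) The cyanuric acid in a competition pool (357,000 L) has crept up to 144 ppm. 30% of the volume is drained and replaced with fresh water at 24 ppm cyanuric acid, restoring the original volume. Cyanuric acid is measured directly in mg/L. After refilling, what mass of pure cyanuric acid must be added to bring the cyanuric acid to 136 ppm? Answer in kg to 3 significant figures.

(a) 65.1 kg; (b) 10.0 kg

(a) Volume: 367 m³ = 367,000 L.
(a) Hardness to add: (360 − 200) = 160 mg/L as CaCO₃ × 367,000 L = 58,720 g as CaCO₃.
(a) Moles of Ca²⁺ (1 mol Ca²⁺ ≡ 1 mol CaCO₃): 58,720 / 100.1 g/mol = 586.6 mol.
(a) Mass of CaCl₂: 586.6 × 111 = 65,110 g.

(b) After draining 30% and refilling: 144 × 0.70 + 24 × 0.30 = 108 ppm.
(b) Deficit to target: 136 − 108 = 28 mg/L.
(b) Mass: 28 mg/L × 357,000 L = 9996 g cyanuric acid.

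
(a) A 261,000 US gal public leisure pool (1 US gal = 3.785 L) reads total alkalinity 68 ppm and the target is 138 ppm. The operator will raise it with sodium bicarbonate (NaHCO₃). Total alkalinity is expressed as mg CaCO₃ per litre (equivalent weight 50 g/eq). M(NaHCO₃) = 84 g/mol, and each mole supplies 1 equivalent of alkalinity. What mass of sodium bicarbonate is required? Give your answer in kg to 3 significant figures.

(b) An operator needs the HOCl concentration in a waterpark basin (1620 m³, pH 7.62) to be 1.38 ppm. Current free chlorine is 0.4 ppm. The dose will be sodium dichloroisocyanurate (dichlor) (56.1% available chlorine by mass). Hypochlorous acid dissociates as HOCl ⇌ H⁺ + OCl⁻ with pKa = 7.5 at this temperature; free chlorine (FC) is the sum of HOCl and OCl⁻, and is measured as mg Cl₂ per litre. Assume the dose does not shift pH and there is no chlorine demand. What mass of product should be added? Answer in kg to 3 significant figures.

(a) Volume: 261,000 US gal × 3.785 L/gal = 987,885 L.
(a) Alkalinity to add: (138 − 68) = 70 mg/L as CaCO₃ × 987,885 L = 69,150 g as CaCO₃.
(a) Equivalents: 69,150 g ÷ 50 g/eq = 1383 eq.
(a) NaHCO₃ supplies 1 eq per mole → 1383 mol.
(a) Mass: 1383 mol × 84 g/mol = 116,200 g.

(b) Volume: 1620 m³ = 1,620,000 L.
(b) [OCl⁻]/[HOCl] = 10^(pH − pKa) = 10^(7.62 − 7.5) = 1.318; fraction as HOCl = 1/(1 + 1.318) = 0.4314.
(b) Free chlorine required for 1.38 ppm HOCl: 1.38 / 0.4314 = 3.199 ppm.
(b) FC to add: 3.199 − 0.4 = 2.799 mg/L as Cl₂.
(b) Cl₂ equivalent: 2.799 mg/L × 1,620,000 L = 4535 g.
(b) Product at 56.1% available Cl: 4535 / 0.561 = 8083 g.

(a) 116 kg; (b) 8.08 kg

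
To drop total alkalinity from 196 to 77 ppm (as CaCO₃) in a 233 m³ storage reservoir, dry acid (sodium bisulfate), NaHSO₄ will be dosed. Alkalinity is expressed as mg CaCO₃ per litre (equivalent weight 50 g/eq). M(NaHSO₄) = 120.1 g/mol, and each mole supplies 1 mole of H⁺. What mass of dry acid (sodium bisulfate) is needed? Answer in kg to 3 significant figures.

66.6 kg

Volume: 233 m³ = 233,000 L.
Alkalinity to neutralize: (196 − 77) = 119 mg/L as CaCO₃ × 233,000 L = 27,730 g as CaCO₃.
Equivalents of H⁺ required: 27,730 ÷ 50 g/eq = 554.5 eq = 554.5 mol NaHSO₄.
Mass of NaHSO₄: 554.5 × 120.1 = 66,600 g.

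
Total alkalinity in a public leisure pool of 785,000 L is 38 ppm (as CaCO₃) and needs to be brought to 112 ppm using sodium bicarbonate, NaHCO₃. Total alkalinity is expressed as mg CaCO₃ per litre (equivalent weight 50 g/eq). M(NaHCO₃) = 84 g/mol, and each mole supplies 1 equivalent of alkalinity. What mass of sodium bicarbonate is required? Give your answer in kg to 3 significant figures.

97.6 kg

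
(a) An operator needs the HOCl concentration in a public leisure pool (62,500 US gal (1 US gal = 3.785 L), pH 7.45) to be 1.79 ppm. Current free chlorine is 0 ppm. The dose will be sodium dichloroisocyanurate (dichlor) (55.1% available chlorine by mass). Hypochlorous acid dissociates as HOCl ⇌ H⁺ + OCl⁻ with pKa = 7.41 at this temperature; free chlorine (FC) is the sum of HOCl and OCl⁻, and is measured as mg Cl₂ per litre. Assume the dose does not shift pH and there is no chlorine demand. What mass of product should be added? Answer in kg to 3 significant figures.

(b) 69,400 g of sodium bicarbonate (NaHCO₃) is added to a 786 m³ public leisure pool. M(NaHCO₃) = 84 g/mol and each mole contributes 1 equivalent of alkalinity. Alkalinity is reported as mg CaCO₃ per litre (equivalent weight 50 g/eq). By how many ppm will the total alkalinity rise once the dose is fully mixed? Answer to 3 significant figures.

(a) Volume: 62,500 US gal × 3.785 L/gal = 236,562 L.
(a) [OCl⁻]/[HOCl] = 10^(pH − pKa) = 10^(7.45 − 7.41) = 1.096; fraction as HOCl = 1/(1 + 1.096) = 0.477.
(a) Free chlorine required for 1.79 ppm HOCl: 1.79 / 0.477 = 3.753 ppm.
(a) FC to add: 3.753 − 0 = 3.753 mg/L as Cl₂.
(a) Cl₂ equivalent: 3.753 mg/L × 236,562 L = 887.7 g.
(a) Product at 55.1% available Cl: 887.7 / 0.551 = 1611 g.

(b) Volume: 786 m³ = 786,000 L.
(b) Moles of NaHCO₃: 69,400 g ÷ 84 g/mol = 826.2 mol → 826.2 eq of alkalinity.
(b) As CaCO₃: 826.2 eq × 50 g/eq = 41,310 g.
(b) Rise: 41,310 g / 786,000 L × 1000 = 52.56 mg/L.

(a) 1.61 kg; (b) 52.6 ppm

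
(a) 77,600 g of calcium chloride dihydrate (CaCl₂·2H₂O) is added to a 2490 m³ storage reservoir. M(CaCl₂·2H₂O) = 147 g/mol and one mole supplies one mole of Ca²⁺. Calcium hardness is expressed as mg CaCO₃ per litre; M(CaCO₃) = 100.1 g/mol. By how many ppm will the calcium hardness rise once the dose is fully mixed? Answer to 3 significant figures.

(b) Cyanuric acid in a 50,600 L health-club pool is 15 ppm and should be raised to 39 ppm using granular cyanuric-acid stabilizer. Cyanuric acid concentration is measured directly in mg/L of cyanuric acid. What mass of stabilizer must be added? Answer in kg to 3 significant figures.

(a) Volume: 2490 m³ = 2,490,000 L.
(a) Moles of Ca²⁺: 77,600 g ÷ 147 g/mol = 527.9 mol.
(a) As CaCO₃: 527.9 mol × 100.1 g/mol = 52,840 g.
(a) Rise: 52,840 g / 2,490,000 L × 1000 = 21.22 mg/L.

(b) CYA to add: (39 − 15) = 24 mg/L × 50,600 L = 1214 g cyanuric acid.

(a) 21.2 ppm; (b) 1.21 kg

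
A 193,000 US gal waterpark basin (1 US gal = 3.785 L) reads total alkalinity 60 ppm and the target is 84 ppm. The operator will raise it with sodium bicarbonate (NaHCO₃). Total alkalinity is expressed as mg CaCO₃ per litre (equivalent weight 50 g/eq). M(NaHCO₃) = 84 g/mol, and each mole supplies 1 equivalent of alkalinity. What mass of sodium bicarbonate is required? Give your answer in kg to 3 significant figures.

29.5 kg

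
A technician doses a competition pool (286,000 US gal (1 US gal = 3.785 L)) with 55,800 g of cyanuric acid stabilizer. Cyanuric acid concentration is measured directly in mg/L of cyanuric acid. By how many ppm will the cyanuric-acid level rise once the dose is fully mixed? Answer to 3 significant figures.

51.5 ppm

Volume: 286,000 US gal × 3.785 L/gal = 1,082,510 L.
Rise: 55,800 g / 1,082,510 L × 1000 = 51.55 mg/L.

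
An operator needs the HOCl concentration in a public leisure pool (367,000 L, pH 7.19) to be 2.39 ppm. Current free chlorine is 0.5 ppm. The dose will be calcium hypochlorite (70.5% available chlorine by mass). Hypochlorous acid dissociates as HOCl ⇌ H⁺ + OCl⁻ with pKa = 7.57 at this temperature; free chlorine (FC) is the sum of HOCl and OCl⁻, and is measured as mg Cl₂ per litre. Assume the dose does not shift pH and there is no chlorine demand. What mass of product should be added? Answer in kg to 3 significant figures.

1.50 kg

[OCl⁻]/[HOCl] = 10^(pH − pKa) = 10^(7.19 − 7.57) = 0.4169; fraction as HOCl = 1/(1 + 0.4169) = 0.7058.
Free chlorine required for 2.39 ppm HOCl: 2.39 / 0.7058 = 3.386 ppm.
FC to add: 3.386 − 0.5 = 2.886 mg/L as Cl₂.
Cl₂ equivalent: 2.886 mg/L × 367,000 L = 1059 g.
Product at 70.5% available Cl: 1059 / 0.705 = 1503 g.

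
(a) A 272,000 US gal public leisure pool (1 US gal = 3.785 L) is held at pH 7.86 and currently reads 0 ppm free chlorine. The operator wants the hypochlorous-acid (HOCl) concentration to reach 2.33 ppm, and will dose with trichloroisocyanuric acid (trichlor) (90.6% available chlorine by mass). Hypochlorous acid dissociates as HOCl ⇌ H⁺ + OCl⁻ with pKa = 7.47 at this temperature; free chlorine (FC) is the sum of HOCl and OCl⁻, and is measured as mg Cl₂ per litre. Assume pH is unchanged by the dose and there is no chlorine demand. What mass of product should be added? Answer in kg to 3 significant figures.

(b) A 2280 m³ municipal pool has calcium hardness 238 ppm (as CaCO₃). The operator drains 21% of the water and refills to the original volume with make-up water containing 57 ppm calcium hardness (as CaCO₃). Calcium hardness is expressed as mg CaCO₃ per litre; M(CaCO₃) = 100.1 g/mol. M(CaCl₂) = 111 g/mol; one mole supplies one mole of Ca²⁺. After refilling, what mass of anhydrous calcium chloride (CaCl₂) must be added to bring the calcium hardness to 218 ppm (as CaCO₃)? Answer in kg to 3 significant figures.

(a) 9.15 kg; (b) 45.5 kg

(a) Volume: 272,000 US gal × 3.785 L/gal = 1,029,520 L.
(a) [OCl⁻]/[HOCl] = 10^(pH − pKa) = 10^(7.86 − 7.47) = 2.455; fraction as HOCl = 1/(1 + 2.455) = 0.2895.
(a) Free chlorine required for 2.33 ppm HOCl: 2.33 / 0.2895 = 8.049 ppm.
(a) FC to add: 8.049 − 0 = 8.049 mg/L as Cl₂.
(a) Cl₂ equivalent: 8.049 mg/L × 1,029,520 L = 8287 g.
(a) Product at 90.6% available Cl: 8287 / 0.906 = 9147 g.

(b) Volume: 2280 m³ = 2,280,000 L.
(b) After draining 21% and refilling: 238 × 0.79 + 57 × 0.21 = 199.99 ppm.
(b) Deficit to target: 218 − 199.99 = 18.01 mg/L.
(b) As CaCO₃: 18.01 mg/L × 2,280,000 L = 41,060 g; ÷ 100.1 = 410.2 mol Ca²⁺.
(b) Mass: 410.2 × 111 = 45,530 g.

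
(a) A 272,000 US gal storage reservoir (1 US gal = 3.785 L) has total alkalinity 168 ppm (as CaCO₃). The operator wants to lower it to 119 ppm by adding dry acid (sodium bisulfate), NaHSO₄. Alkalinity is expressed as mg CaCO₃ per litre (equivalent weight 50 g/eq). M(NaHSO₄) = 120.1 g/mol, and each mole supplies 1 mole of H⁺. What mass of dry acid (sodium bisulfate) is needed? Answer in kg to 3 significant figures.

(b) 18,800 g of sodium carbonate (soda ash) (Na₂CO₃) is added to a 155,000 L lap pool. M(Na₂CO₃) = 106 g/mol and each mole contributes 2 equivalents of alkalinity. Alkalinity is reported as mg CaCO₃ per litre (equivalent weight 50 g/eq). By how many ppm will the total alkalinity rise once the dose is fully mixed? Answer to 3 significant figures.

(a) Volume: 272,000 US gal × 3.785 L/gal = 1,029,520 L.
(a) Alkalinity to neutralize: (168 − 119) = 49 mg/L as CaCO₃ × 1,029,520 L = 50,450 g as CaCO₃.
(a) Equivalents of H⁺ required: 50,450 ÷ 50 g/eq = 1009 eq = 1009 mol NaHSO₄.
(a) Mass of NaHSO₄: 1009 × 120.1 = 121,200 g.

(b) Moles of Na₂CO₃: 18,800 g ÷ 106 g/mol = 177.4 mol → 354.7 eq of alkalinity.
(b) As CaCO₃: 354.7 eq × 50 g/eq = 17,740 g.
(b) Rise: 17,740 g / 155,000 L × 1000 = 114.4 mg/L.

(a) 121 kg; (b) 114 ppm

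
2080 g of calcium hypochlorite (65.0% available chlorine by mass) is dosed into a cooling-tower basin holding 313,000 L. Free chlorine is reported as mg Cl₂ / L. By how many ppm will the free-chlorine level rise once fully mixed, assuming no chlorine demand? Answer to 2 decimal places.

Available chlorine delivered: 2080 g × 0.65 = 1352 g as Cl₂.
Concentration rise: 1352 g / 313,000 L = 4.319 mg/L = 4.32 ppm.

4.32 ppm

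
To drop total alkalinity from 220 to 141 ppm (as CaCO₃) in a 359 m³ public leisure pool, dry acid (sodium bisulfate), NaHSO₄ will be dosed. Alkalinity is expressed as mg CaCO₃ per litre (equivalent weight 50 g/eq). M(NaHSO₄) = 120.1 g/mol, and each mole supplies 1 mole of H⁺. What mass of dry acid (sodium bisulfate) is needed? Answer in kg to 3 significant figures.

68.1 kg

Volume: 359 m³ = 359,000 L.
Alkalinity to neutralize: (220 − 141) = 79 mg/L as CaCO₃ × 359,000 L = 28,360 g as CaCO₃.
Equivalents of H⁺ required: 28,360 ÷ 50 g/eq = 567.2 eq = 567.2 mol NaHSO₄.
Mass of NaHSO₄: 567.2 × 120.1 = 68,120 g.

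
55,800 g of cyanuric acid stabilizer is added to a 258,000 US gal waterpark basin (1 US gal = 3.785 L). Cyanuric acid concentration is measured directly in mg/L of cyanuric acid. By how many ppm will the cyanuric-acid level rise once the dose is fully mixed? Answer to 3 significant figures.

57.1 ppm

Volume: 258,000 US gal × 3.785 L/gal = 976,530 L.
Rise: 55,800 g / 976,530 L × 1000 = 57.14 mg/L.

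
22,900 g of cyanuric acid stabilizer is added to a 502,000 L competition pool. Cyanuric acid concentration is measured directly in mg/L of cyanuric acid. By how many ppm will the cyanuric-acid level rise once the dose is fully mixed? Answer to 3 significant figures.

45.6 ppm

Rise: 22,900 g / 502,000 L × 1000 = 45.62 mg/L.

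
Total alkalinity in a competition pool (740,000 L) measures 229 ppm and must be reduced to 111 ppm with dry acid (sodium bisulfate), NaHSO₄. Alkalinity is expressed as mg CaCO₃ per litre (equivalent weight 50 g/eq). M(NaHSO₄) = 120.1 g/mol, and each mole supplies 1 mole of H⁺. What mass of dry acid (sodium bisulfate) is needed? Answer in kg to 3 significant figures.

Alkalinity to neutralize: (229 − 111) = 118 mg/L as CaCO₃ × 740,000 L = 87,320 g as CaCO₃.
Equivalents of H⁺ required: 87,320 ÷ 50 g/eq = 1746 eq = 1746 mol NaHSO₄.
Mass of NaHSO₄: 1746 × 120.1 = 209,700 g.

210 kg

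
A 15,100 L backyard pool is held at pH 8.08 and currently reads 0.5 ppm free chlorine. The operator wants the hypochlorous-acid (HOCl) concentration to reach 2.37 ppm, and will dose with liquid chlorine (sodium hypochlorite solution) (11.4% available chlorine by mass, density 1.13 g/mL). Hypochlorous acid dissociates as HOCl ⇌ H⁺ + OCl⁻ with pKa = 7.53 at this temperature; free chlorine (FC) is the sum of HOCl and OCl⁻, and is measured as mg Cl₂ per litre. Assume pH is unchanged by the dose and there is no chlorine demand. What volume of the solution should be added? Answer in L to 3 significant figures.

[OCl⁻]/[HOCl] = 10^(pH − pKa) = 10^(8.08 − 7.53) = 3.548; fraction as HOCl = 1/(1 + 3.548) = 0.2199.
Free chlorine required for 2.37 ppm HOCl: 2.37 / 0.2199 = 10.78 ppm.
FC to add: 10.78 − 0.5 = 10.28 mg/L as Cl₂.
Cl₂ equivalent: 10.28 mg/L × 15,100 L = 155.2 g.
Product at 11.4% available Cl: 155.2 / 0.114 = 1362 g.
Volume: 1362 g ÷ 1.13 g/mL = 1205 mL.

1.20 L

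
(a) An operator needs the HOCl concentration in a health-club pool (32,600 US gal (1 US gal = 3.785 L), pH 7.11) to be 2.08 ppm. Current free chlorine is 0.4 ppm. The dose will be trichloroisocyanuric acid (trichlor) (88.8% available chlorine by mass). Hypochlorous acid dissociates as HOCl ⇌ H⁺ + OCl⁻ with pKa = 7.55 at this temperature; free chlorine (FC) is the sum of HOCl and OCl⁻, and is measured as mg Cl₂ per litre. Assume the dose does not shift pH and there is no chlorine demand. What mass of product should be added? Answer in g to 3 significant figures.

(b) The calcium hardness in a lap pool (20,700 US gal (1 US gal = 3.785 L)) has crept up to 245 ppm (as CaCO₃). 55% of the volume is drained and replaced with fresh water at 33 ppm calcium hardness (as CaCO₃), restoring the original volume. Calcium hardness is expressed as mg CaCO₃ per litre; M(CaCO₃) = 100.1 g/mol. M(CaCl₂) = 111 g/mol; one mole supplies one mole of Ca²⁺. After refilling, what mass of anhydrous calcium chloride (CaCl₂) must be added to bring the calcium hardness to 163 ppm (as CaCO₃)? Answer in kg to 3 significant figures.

(a) Volume: 32,600 US gal × 3.785 L/gal = 123,391 L.
(a) [OCl⁻]/[HOCl] = 10^(pH − pKa) = 10^(7.11 − 7.55) = 0.3631; fraction as HOCl = 1/(1 + 0.3631) = 0.7336.
(a) Free chlorine required for 2.08 ppm HOCl: 2.08 / 0.7336 = 2.835 ppm.
(a) FC to add: 2.835 − 0.4 = 2.435 mg/L as Cl₂.
(a) Cl₂ equivalent: 2.435 mg/L × 123,391 L = 300.5 g.
(a) Product at 88.8% available Cl: 300.5 / 0.888 = 338.4 g.

(b) Volume: 20,700 US gal × 3.785 L/gal = 78,350 L.
(b) After draining 55% and refilling: 245 × 0.45 + 33 × 0.55 = 128.4 ppm.
(b) Deficit to target: 163 − 128.4 = 34.6 mg/L.
(b) As CaCO₃: 34.6 mg/L × 78,350 L = 2711 g; ÷ 100.1 = 27.08 mol Ca²⁺.
(b) Mass: 27.08 × 111 = 3006 g.

(a) 338 g; (b) 3.01 kg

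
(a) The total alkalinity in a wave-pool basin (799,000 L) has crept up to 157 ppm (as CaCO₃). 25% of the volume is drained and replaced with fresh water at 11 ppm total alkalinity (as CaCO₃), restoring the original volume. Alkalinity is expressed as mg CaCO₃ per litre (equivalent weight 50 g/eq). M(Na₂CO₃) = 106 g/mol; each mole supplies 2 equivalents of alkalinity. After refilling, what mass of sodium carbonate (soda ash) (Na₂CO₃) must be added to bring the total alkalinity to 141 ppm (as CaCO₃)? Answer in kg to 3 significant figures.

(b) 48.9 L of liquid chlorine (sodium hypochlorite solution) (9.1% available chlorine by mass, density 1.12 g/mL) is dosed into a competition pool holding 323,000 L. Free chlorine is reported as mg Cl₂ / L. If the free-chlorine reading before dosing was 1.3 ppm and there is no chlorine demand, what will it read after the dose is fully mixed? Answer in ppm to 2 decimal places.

(a) 17.4 kg; (b) 16.73 ppm

(a) After draining 25% and refilling: 157 × 0.75 + 11 × 0.25 = 120.5 ppm.
(a) Deficit to target: 141 − 120.5 = 20.5 mg/L.
(a) As CaCO₃: 20.5 mg/L × 799,000 L = 16,380 g; ÷ 50 g/eq ÷ 2 = 163.8 mol Na₂CO₃.
(a) Mass: 163.8 × 106 = 17,360 g.

(b) Mass of solution: 48.9 L × 1000 mL/L × 1.12 g/mL = 54,770 g.
(b) Available chlorine delivered: 54,770 g × 0.091 = 4984 g as Cl₂.
(b) Concentration rise: 4984 g / 323,000 L = 15.43 mg/L = 15.43 ppm.
(b) Final FC: 1.3 + 15.43 = 16.73 ppm.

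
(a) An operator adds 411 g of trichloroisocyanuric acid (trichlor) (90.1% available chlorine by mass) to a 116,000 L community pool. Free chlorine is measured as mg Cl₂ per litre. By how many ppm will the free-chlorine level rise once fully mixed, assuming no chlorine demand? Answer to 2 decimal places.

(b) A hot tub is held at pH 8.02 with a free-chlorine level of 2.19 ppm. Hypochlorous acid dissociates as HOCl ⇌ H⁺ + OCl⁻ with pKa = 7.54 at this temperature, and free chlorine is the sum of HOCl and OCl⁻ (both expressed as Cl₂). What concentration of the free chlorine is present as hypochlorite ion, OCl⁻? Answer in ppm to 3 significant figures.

(a) 3.19 ppm; (b) 1.65 ppm

(a) Available chlorine delivered: 411 g × 0.901 = 370.3 g as Cl₂.
(a) Concentration rise: 370.3 g / 116,000 L = 3.192 mg/L = 3.19 ppm.

(b) [OCl⁻]/[HOCl] = 10^(pH − pKa) = 10^(8.02 − 7.54) = 10^0.48 = 3.02.
(b) Fraction as HOCl = 1 / (1 + 3.02) = 0.2488.
(b) OCl⁻ = (1 − 0.2488) × 2.19 ppm = 1.645 ppm.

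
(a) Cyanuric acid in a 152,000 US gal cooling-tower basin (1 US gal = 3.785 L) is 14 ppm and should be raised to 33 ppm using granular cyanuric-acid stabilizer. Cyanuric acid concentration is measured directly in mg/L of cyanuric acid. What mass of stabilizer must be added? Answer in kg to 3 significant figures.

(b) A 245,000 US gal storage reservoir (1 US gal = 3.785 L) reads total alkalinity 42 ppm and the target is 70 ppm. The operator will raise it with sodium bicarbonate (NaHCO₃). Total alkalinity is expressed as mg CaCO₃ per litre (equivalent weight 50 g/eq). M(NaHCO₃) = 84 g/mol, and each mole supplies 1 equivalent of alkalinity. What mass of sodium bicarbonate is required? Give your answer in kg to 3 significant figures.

(a) 10.9 kg; (b) 43.6 kg

(a) Volume: 152,000 US gal × 3.785 L/gal = 575,320 L.
(a) CYA to add: (33 − 14) = 19 mg/L × 575,320 L = 10,930 g cyanuric acid.

(b) Volume: 245,000 US gal × 3.785 L/gal = 927,325 L.
(b) Alkalinity to add: (70 − 42) = 28 mg/L as CaCO₃ × 927,325 L = 25,970 g as CaCO₃.
(b) Equivalents: 25,970 g ÷ 50 g/eq = 519.3 eq.
(b) NaHCO₃ supplies 1 eq per mole → 519.3 mol.
(b) Mass: 519.3 mol × 84 g/mol = 43,620 g.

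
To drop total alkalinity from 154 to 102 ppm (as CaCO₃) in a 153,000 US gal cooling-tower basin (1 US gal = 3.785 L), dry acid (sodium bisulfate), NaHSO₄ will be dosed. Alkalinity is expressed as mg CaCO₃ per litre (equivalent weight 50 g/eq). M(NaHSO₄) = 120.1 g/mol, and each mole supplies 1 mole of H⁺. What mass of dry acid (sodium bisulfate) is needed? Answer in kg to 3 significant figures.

72.3 kg

Volume: 153,000 US gal × 3.785 L/gal = 579,105 L.
Alkalinity to neutralize: (154 − 102) = 52 mg/L as CaCO₃ × 579,105 L = 30,110 g as CaCO₃.
Equivalents of H⁺ required: 30,110 ÷ 50 g/eq = 602.3 eq = 602.3 mol NaHSO₄.
Mass of NaHSO₄: 602.3 × 120.1 = 72,330 g.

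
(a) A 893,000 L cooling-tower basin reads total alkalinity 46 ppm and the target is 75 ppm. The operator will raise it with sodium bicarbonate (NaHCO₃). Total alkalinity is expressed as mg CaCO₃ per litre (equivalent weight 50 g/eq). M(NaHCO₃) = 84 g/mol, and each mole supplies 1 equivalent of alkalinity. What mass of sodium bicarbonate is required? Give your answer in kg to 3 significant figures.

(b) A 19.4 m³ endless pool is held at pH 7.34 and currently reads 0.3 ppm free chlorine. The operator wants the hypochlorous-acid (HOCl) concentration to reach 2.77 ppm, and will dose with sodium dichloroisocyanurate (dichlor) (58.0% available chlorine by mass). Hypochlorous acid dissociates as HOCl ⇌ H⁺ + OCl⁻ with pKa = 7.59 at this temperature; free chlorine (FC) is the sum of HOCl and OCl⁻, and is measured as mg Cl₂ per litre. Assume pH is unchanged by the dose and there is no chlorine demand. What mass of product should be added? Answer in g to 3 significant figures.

(a) 43.5 kg; (b) 135 g

(a) Alkalinity to add: (75 − 46) = 29 mg/L as CaCO₃ × 893,000 L = 25,900 g as CaCO₃.
(a) Equivalents: 25,900 g ÷ 50 g/eq = 517.9 eq.
(a) NaHCO₃ supplies 1 eq per mole → 517.9 mol.
(a) Mass: 517.9 mol × 84 g/mol = 43,510 g.

(b) Volume: 19.4 m³ = 19,400 L.
(b) [OCl⁻]/[HOCl] = 10^(pH − pKa) = 10^(7.34 − 7.59) = 0.5623; fraction as HOCl = 1/(1 + 0.5623) = 0.6401.
(b) Free chlorine required for 2.77 ppm HOCl: 2.77 / 0.6401 = 4.328 ppm.
(b) FC to add: 4.328 − 0.3 = 4.028 mg/L as Cl₂.
(b) Cl₂ equivalent: 4.028 mg/L × 19,400 L = 78.14 g.
(b) Product at 58.0% available Cl: 78.14 / 0.58 = 134.7 g.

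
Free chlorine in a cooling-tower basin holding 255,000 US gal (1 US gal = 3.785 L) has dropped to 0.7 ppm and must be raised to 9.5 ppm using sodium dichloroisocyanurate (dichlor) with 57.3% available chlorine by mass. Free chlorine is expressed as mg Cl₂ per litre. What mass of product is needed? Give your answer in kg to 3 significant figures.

Volume: 255,000 US gal × 3.785 L/gal = 965,175 L.
Chlorine deficit: 9.5 − 0.7 = 8.8 ppm = 8.8 mg/L as Cl₂.
Cl₂ equivalent needed: 8.8 mg/L × 965,175 L = 8,494,000 mg = 8494 g.
Product at 57.3% available chlorine: 8494 / 0.573 = 14,820 g.

14.8 kg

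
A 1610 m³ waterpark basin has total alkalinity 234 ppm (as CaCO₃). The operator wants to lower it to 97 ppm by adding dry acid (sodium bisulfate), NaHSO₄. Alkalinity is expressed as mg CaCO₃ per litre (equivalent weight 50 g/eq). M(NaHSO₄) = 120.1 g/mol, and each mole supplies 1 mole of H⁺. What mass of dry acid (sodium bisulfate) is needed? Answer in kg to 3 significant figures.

Volume: 1610 m³ = 1,610,000 L.
Alkalinity to neutralize: (234 − 97) = 137 mg/L as CaCO₃ × 1,610,000 L = 220,600 g as CaCO₃.
Equivalents of H⁺ required: 220,600 ÷ 50 g/eq = 4411 eq = 4411 mol NaHSO₄.
Mass of NaHSO₄: 4411 × 120.1 = 529,800 g.

530 kg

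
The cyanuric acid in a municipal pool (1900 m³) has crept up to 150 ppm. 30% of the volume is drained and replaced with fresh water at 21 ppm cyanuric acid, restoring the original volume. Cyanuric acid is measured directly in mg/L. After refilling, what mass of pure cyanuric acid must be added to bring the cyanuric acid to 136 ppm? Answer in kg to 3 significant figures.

Volume: 1900 m³ = 1,900,000 L.
After draining 30% and refilling: 150 × 0.70 + 21 × 0.30 = 111.3 ppm.
Deficit to target: 136 − 111.3 = 24.7 mg/L.
Mass: 24.7 mg/L × 1,900,000 L = 46,930 g cyanuric acid.

46.9 kg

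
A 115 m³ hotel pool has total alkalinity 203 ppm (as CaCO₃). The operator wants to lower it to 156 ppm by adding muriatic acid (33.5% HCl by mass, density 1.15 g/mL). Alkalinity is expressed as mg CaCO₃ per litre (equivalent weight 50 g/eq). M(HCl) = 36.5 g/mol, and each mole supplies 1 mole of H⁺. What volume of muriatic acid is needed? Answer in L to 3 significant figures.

Volume: 115 m³ = 115,000 L.
Alkalinity to neutralize: (203 − 156) = 47 mg/L as CaCO₃ × 115,000 L = 5405 g as CaCO₃.
Equivalents of H⁺ required: 5405 ÷ 50 g/eq = 108.1 eq = 108.1 mol HCl.
Mass of HCl: 108.1 × 36.5 = 3946 g.
Mass of 33.5% solution: 3946 / 0.335 = 11,780 g.
Volume: 11,780 g ÷ 1.15 g/mL = 10,240 mL.

10.2 L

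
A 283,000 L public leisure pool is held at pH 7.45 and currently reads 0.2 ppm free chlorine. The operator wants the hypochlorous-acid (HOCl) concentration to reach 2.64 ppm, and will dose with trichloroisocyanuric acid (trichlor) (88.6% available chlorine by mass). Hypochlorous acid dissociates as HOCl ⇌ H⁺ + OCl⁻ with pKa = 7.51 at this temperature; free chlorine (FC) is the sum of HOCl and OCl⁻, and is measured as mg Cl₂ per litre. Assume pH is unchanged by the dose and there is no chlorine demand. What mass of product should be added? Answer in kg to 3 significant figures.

[OCl⁻]/[HOCl] = 10^(pH − pKa) = 10^(7.45 − 7.51) = 0.871; fraction as HOCl = 1/(1 + 0.871) = 0.5345.
Free chlorine required for 2.64 ppm HOCl: 2.64 / 0.5345 = 4.939 ppm.
FC to add: 4.939 − 0.2 = 4.739 mg/L as Cl₂.
Cl₂ equivalent: 4.739 mg/L × 283,000 L = 1341 g.
Product at 88.6% available Cl: 1341 / 0.886 = 1514 g.

1.51 kg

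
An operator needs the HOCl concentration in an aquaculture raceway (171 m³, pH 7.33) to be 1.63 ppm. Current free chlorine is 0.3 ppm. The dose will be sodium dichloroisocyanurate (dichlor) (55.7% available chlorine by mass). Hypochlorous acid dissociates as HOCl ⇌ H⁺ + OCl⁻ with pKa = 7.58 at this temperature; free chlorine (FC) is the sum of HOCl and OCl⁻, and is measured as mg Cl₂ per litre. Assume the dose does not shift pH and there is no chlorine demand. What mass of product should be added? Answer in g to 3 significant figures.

690 g

Volume: 171 m³ = 171,000 L.
[OCl⁻]/[HOCl] = 10^(pH − pKa) = 10^(7.33 − 7.58) = 0.5623; fraction as HOCl = 1/(1 + 0.5623) = 0.6401.
Free chlorine required for 1.63 ppm HOCl: 1.63 / 0.6401 = 2.547 ppm.
FC to add: 2.547 − 0.3 = 2.247 mg/L as Cl₂.
Cl₂ equivalent: 2.247 mg/L × 171,000 L = 384.2 g.
Product at 55.7% available Cl: 384.2 / 0.557 = 689.7 g.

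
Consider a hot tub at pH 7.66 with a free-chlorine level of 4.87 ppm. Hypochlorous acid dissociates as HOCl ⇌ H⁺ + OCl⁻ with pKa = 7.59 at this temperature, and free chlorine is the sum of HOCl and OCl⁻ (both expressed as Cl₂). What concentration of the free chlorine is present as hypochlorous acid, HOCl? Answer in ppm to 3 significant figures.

2.24 ppm

[OCl⁻]/[HOCl] = 10^(pH − pKa) = 10^(7.66 − 7.59) = 10^0.07 = 1.175.
Fraction as HOCl = 1 / (1 + 1.175) = 0.4598.
HOCl = 0.4598 × 4.87 ppm = 2.239 ppm.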